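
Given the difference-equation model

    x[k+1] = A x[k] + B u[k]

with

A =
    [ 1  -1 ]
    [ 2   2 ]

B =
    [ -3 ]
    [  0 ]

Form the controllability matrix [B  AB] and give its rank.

AB = [[-3], [-6]]
Controllability matrix C = [B  AB] = [[-3, -3], [0, -6]]
det(C) = (-3)·(-6) - (-3)·0 = 18 - 0 = 18 ≠ 0, so rank(C) = 2.
rank(C) = 2 = n, so the pair (A, B) is completely controllable.

2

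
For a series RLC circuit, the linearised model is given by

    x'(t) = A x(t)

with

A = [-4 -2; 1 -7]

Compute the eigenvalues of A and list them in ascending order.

-6, -5

det(sI - A) = s^2 - (tr A)s + det A, with tr A = (-4) + (-7) = -11 and det A = (-4)·(-7) - (-2)·1 = 28 - (-2) = 30.
So p(s) = det(sI - A) = s^2 + 11s + 30.
Factor s^2 + 11s + 30: two numbers with sum -11 and product 30 are -5 and -6, so s^2 + 11s + 30 = (s + 5)(s + 6).
Hence p(s) = (s + 5) (s + 6), with roots -6, -5.
All eigenvalues have negative real part, so the system is asymptotically stable.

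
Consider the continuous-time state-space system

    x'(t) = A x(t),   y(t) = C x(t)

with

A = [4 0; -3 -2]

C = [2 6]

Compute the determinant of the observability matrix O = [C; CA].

36

CA = [[-10, -12]]
Observability matrix O = [C; CA] = [[2, 6], [-10, -12]]
det(O) = 2·(-12) - 6·(-10) = -24 - (-60) = 36
Since det(O) ≠ 0, rank(O) = 2 and the system is completely observable.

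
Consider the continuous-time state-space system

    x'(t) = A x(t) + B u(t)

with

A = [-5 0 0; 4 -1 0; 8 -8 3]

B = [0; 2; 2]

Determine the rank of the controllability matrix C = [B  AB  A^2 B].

AB = [[0], [-2], [-10]]
A^2B = [[0], [2], [-14]]
Controllability matrix C = [B  AB  A^2B] = [[0, 0, 0], [2, -2, 2], [2, -10, -14]]
Row 1 of C is identically zero, so rank(C) ≤ 2.
The 2×2 minor from rows 2, 3, columns 1, 2 is 2·(-10) - (-2)·2 = -20 - (-4) = -16 ≠ 0, so rank(C) = 2.
rank(C) = 2 < n = 3, so the pair (A, B) is not completely controllable.

2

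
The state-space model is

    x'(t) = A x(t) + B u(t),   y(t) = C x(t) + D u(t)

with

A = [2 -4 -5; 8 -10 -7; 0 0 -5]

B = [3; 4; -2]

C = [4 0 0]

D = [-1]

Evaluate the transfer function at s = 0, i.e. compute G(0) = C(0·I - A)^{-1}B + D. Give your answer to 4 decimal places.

G(0) = C(-A)^{-1}B + D = -C A^{-1} B + D.
det A = -60, so A^{-1} = (1/-60)·adj(A) = [[-5/6, 1/3, 11/30], [-2/3, 1/6, 13/30], [0, 0, -1/5]]
A^{-1} B = [-19/10, -11/5, 2/5]^T
C A^{-1} B = -38/5
G(0) = D - C A^{-1} B = -1 - (-38/5) = 33/5 ≈ 6.6000

6.6000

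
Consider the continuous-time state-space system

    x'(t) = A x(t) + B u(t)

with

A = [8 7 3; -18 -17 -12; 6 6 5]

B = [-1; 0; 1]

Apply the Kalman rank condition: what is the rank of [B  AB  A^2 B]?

AB = [[-5], [6], [-1]]
A^2B = [[-1], [0], [1]]
Controllability matrix C = [B  AB  A^2B] = [[-1, -5, -1], [0, 6, 0], [1, -1, 1]]
The rows r1, r2, r3 of C are linearly dependent: r1 + r2 + r3 = 0 (check each entry), so rank(C) ≤ 2.
The 2×2 minor from rows 1, 2, columns 1, 2 is (-1)·6 - (-5)·0 = -6 - 0 = -6 ≠ 0, so rank(C) = 2.
rank(C) = 2 < n = 3, so the pair (A, B) is not completely controllable.

2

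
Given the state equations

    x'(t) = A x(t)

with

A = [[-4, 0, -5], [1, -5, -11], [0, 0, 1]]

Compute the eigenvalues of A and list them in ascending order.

det(sI - A) = s^3 - (tr A)s^2 + (M11 + M22 + M33)s - det A, where Mii is the 2×2 principal minor of A obtained by deleting row i and column i.
tr A = (-4) + (-5) + 1 = -8; M11 = (-5)·1 - (-11)·0 = -5 - 0 = -5; M22 = (-4)·1 - (-5)·0 = -4 - 0 = -4; M33 = (-4)·(-5) - 0·1 = 20 - 0 = 20; sum of minors = 11.
det A = (-4)·((-5)·1 - (-11)·0) - 0·(1·1 - (-11)·0) + (-5)·(1·0 - (-5)·0) = (-4)·(-5) - 0·1 + (-5)·0 = 20.
So p(s) = det(sI - A) = s^3 + 8s^2 + 11s - 20.
Rational-root test: any integer root divides -20. Testing small divisors, s = 1 works: p(1) = 1 + 8 + 11 + (-20) = 0, so (s - 1) is a factor.
Dividing, p(s) = (s - 1)(s^2 + 9s + 20).
Factor s^2 + 9s + 20: two numbers with sum -9 and product 20 are -4 and -5, so s^2 + 9s + 20 = (s + 4)(s + 5).
Hence p(s) = (s - 1) (s + 4) (s + 5), with roots -5, -4, 1.
At least one eigenvalue has non-negative real part, so the system is not asymptotically stable.

-5, -4, 1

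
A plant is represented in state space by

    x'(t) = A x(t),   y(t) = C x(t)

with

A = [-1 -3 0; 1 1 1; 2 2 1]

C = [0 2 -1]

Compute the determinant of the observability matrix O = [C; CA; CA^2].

CA = [[0, 0, 1]]
CA^2 = [[2, 2, 1]]
Observability matrix O = [C; CA; CA^2] = [[0, 2, -1], [0, 0, 1], [2, 2, 1]]
Expanding along the first row, det(O) = 0·(0·1 - 1·2) - 2·(0·1 - 1·2) + (-1)·(0·2 - 0·2) = 0·(-2) - 2·(-2) + (-1)·0 = 4
Since det(O) ≠ 0, rank(O) = 3 and the system is completely observable.

4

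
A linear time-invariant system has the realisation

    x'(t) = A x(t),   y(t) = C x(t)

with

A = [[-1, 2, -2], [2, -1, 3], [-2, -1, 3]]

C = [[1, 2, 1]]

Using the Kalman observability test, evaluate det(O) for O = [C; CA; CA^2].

CA = [[1, -1, 7]]
CA^2 = [[-17, -4, 16]]
Observability matrix O = [C; CA; CA^2] = [[1, 2, 1], [1, -1, 7], [-17, -4, 16]]
Expanding along the first row, det(O) = 1·((-1)·16 - 7·(-4)) - 2·(1·16 - 7·(-17)) + 1·(1·(-4) - (-1)·(-17)) = 1·12 - 2·135 + 1·(-21) = -279
Since det(O) ≠ 0, rank(O) = 3 and the system is completely observable.

-279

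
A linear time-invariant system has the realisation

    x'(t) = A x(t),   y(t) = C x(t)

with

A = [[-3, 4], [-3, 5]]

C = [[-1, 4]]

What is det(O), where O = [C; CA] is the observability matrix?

20

CA = [[-9, 16]]
Observability matrix O = [C; CA] = [[-1, 4], [-9, 16]]
det(O) = (-1)·16 - 4·(-9) = -16 - (-36) = 20
Since det(O) ≠ 0, rank(O) = 2 and the system is completely observable.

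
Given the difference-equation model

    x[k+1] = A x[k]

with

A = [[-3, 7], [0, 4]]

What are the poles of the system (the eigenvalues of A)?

det(zI - A) = z^2 - (tr A)z + det A, with tr A = (-3) + 4 = 1 and det A = (-3)·4 - 7·0 = -12 - 0 = -12.
So p(z) = det(zI - A) = z^2 - z - 12.
Factor z^2 - z - 12: two numbers with sum 1 and product -12 are 4 and -3, so z^2 - z - 12 = (z - 4)(z + 3).
Hence p(z) = (z - 4) (z + 3), with roots -3, 4.

-3, 4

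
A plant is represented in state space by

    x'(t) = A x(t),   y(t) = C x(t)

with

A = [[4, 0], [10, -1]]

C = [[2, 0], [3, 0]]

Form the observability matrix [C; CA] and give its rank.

1

CA = [[8, 0], [12, 0]]
Observability matrix O = [C; CA] = [[2, 0], [3, 0], [8, 0], [12, 0]]
Every row of O is a scalar multiple of row 1 = [2, 0] (multipliers 1, 3/2, 4, 6), so the rows span a one-dimensional space.
O ≠ 0, hence rank(O) = 1.
rank(O) = 1 < n = 2, so the pair (A, C) is not completely observable.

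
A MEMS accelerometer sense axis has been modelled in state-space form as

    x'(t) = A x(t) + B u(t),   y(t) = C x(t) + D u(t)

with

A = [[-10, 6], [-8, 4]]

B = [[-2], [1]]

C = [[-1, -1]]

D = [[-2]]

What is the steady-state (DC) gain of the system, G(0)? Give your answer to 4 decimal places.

G(0) = C(-A)^{-1}B + D = -C A^{-1} B + D.
det A = 8, so A^{-1} = (1/8)·adj(A) = [[1/2, -3/4], [1, -5/4]]
A^{-1} B = [-7/4, -13/4]^T
C A^{-1} B = 5
G(0) = D - C A^{-1} B = -2 - (5) = -7

-7.0000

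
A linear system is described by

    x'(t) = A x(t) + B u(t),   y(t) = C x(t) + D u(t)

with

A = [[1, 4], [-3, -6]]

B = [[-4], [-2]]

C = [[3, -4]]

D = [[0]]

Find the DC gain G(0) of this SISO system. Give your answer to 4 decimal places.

-25.3333

G(0) = C(-A)^{-1}B + D = -C A^{-1} B + D.
det A = 6, so A^{-1} = (1/6)·adj(A) = [[-1, -2/3], [1/2, 1/6]]
A^{-1} B = [16/3, -7/3]^T
C A^{-1} B = 76/3
G(0) = D - C A^{-1} B = 0 - (76/3) = -76/3 ≈ -25.3333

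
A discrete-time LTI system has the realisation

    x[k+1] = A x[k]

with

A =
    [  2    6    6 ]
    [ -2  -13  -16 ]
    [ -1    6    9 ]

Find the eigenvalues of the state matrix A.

-4, -1, 3

det(zI - A) = z^3 - (tr A)z^2 + (M11 + M22 + M33)z - det A, where Mii is the 2×2 principal minor of A obtained by deleting row i and column i.
tr A = 2 + (-13) + 9 = -2; M11 = (-13)·9 - (-16)·6 = -117 - (-96) = -21; M22 = 2·9 - 6·(-1) = 18 - (-6) = 24; M33 = 2·(-13) - 6·(-2) = -26 - (-12) = -14; sum of minors = -11.
det A = 2·((-13)·9 - (-16)·6) - 6·((-2)·9 - (-16)·(-1)) + 6·((-2)·6 - (-13)·(-1)) = 2·(-21) - 6·(-34) + 6·(-25) = 12.
So p(z) = det(zI - A) = z^3 + 2z^2 - 11z - 12.
Rational-root test: any integer root divides -12. Testing small divisors, z = -1 works: p(-1) = -1 + 2 + 11 + (-12) = 0, so (z + 1) is a factor.
Dividing, p(z) = (z + 1)(z^2 + z - 12).
Factor z^2 + z - 12: two numbers with sum -1 and product -12 are 3 and -4, so z^2 + z - 12 = (z - 3)(z + 4).
Hence p(z) = (z - 3) (z + 1) (z + 4), with roots -4, -1, 3.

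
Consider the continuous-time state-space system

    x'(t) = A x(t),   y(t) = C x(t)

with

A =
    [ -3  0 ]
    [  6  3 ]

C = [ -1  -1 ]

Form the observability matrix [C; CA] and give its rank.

1

CA = [[-3, -3]]
Observability matrix O = [C; CA] = [[-1, -1], [-3, -3]]
Every row of O is a scalar multiple of row 1 = [-1, -1] (multipliers 1, 3), so the rows span a one-dimensional space.
O ≠ 0, hence rank(O) = 1.
rank(O) = 1 < n = 2, so the pair (A, C) is not completely observable.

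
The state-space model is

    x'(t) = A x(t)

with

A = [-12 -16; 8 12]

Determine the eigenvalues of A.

-4, 4

det(sI - A) = s^2 - (tr A)s + det A, with tr A = (-12) + 12 = 0 and det A = (-12)·12 - (-16)·8 = -144 - (-128) = -16.
So p(s) = det(sI - A) = s^2 - 16.
Factor s^2 - 16: two numbers with sum 0 and product -16 are 4 and -4, so s^2 - 16 = (s - 4)(s + 4).
Hence p(s) = (s - 4) (s + 4), with roots -4, 4.
At least one eigenvalue has non-negative real part, so the system is not asymptotically stable.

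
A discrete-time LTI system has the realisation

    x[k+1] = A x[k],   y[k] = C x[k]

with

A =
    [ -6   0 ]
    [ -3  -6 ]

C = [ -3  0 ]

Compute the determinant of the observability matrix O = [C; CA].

CA = [[18, 0]]
Observability matrix O = [C; CA] = [[-3, 0], [18, 0]]
det(O) = (-3)·0 - 0·18 = 0 - 0 = 0
Since det(O) = 0, rank(O) < 2 and the system is not completely observable.

0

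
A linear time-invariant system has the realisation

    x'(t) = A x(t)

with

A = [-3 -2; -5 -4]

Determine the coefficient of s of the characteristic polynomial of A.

For a 2×2 matrix, det(sI - A) = s^2 - (tr A)s + det A.
tr A = -7, det A = 2.
So p(s) = s^2 + 7s + 2.
The coefficient of s is 7.

7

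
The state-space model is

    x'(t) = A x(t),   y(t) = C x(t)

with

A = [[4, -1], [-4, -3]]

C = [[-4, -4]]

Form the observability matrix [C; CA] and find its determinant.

-64

CA = [[0, 16]]
Observability matrix O = [C; CA] = [[-4, -4], [0, 16]]
det(O) = (-4)·16 - (-4)·0 = -64 - 0 = -64
Since det(O) ≠ 0, rank(O) = 2 and the system is completely observable.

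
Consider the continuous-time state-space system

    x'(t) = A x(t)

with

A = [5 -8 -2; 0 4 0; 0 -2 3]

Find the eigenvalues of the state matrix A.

3, 4, 5

det(sI - A) = s^3 - (tr A)s^2 + (M11 + M22 + M33)s - det A, where Mii is the 2×2 principal minor of A obtained by deleting row i and column i.
tr A = 5 + 4 + 3 = 12; M11 = 4·3 - 0·(-2) = 12 - 0 = 12; M22 = 5·3 - (-2)·0 = 15 - 0 = 15; M33 = 5·4 - (-8)·0 = 20 - 0 = 20; sum of minors = 47.
det A = 5·(4·3 - 0·(-2)) - (-8)·(0·3 - 0·0) + (-2)·(0·(-2) - 4·0) = 5·12 - (-8)·0 + (-2)·0 = 60.
So p(s) = det(sI - A) = s^3 - 12s^2 + 47s - 60.
Rational-root test: any integer root divides -60. Testing small divisors, s = 3 works: p(3) = 27 + (-108) + 141 + (-60) = 0, so (s - 3) is a factor.
Dividing, p(s) = (s - 3)(s^2 - 9s + 20).
Factor s^2 - 9s + 20: two numbers with sum 9 and product 20 are 5 and 4, so s^2 - 9s + 20 = (s - 5)(s - 4).
Hence p(s) = (s - 5) (s - 4) (s - 3), with roots 3, 4, 5.
At least one eigenvalue has non-negative real part, so the system is not asymptotically stable.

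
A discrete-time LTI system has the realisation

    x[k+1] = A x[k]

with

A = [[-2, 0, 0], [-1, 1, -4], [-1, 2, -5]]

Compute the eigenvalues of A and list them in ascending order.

det(zI - A) = z^3 - (tr A)z^2 + (M11 + M22 + M33)z - det A, where Mii is the 2×2 principal minor of A obtained by deleting row i and column i.
tr A = (-2) + 1 + (-5) = -6; M11 = 1·(-5) - (-4)·2 = -5 - (-8) = 3; M22 = (-2)·(-5) - 0·(-1) = 10 - 0 = 10; M33 = (-2)·1 - 0·(-1) = -2 - 0 = -2; sum of minors = 11.
det A = (-2)·(1·(-5) - (-4)·2) - 0·((-1)·(-5) - (-4)·(-1)) + 0·((-1)·2 - 1·(-1)) = (-2)·3 - 0·1 + 0·(-1) = -6.
So p(z) = det(zI - A) = z^3 + 6z^2 + 11z + 6.
Rational-root test: any integer root divides 6. Testing small divisors, z = -1 works: p(-1) = -1 + 6 + (-11) + 6 = 0, so (z + 1) is a factor.
Dividing, p(z) = (z + 1)(z^2 + 5z + 6).
Factor z^2 + 5z + 6: two numbers with sum -5 and product 6 are -2 and -3, so z^2 + 5z + 6 = (z + 2)(z + 3).
Hence p(z) = (z + 1) (z + 2) (z + 3), with roots -3, -2, -1.

-3, -2, -1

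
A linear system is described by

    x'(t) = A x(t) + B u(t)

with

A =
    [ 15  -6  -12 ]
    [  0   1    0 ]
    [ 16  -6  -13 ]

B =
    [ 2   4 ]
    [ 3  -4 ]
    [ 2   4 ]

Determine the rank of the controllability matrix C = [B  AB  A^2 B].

2

AB = [[-12, 36], [3, -4], [-12, 36]]
A^2B = [[-54, 132], [3, -4], [-54, 132]]
Controllability matrix C = [B  AB  A^2B] = [[2, 4, -12, 36, -54, 132], [3, -4, 3, -4, 3, -4], [2, 4, -12, 36, -54, 132]]
The rows r1, r2, r3 of C are linearly dependent: -r1 + r3 = 0 (check each entry), so rank(C) ≤ 2.
The 2×2 minor from rows 1, 2, columns 1, 2 is 2·(-4) - 4·3 = -8 - 12 = -20 ≠ 0, so rank(C) = 2.
rank(C) = 2 < n = 3, so the pair (A, B) is not completely controllable.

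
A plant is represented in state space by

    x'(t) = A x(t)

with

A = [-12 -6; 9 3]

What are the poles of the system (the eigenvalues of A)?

-6, -3

det(sI - A) = s^2 - (tr A)s + det A, with tr A = (-12) + 3 = -9 and det A = (-12)·3 - (-6)·9 = -36 - (-54) = 18.
So p(s) = det(sI - A) = s^2 + 9s + 18.
Factor s^2 + 9s + 18: two numbers with sum -9 and product 18 are -3 and -6, so s^2 + 9s + 18 = (s + 3)(s + 6).
Hence p(s) = (s + 3) (s + 6), with roots -6, -3.
All eigenvalues have negative real part, so the system is asymptotically stable.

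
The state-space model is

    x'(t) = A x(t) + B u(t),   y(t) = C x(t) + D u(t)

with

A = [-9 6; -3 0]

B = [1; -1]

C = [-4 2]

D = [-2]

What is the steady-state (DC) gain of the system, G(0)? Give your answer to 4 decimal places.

-2.0000

G(0) = C(-A)^{-1}B + D = -C A^{-1} B + D.
det A = 18, so A^{-1} = (1/18)·adj(A) = [[0, -1/3], [1/6, -1/2]]
A^{-1} B = [1/3, 2/3]^T
C A^{-1} B = 0
G(0) = D - C A^{-1} B = -2 - (0) = -2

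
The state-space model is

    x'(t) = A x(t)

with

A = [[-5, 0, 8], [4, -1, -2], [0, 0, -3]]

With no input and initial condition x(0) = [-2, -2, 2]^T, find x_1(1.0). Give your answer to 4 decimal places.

0.3309

det(sI - A) = s^3 - (tr A)s^2 + (M11 + M22 + M33)s - det A, where Mii is the 2×2 principal minor of A obtained by deleting row i and column i.
tr A = (-5) + (-1) + (-3) = -9; M11 = (-1)·(-3) - (-2)·0 = 3 - 0 = 3; M22 = (-5)·(-3) - 8·0 = 15 - 0 = 15; M33 = (-5)·(-1) - 0·4 = 5 - 0 = 5; sum of minors = 23.
det A = (-5)·((-1)·(-3) - (-2)·0) - 0·(4·(-3) - (-2)·0) + 8·(4·0 - (-1)·0) = (-5)·3 - 0·(-12) + 8·0 = -15.
So p(s) = det(sI - A) = s^3 + 9s^2 + 23s + 15.
Rational-root test: any integer root divides 15. Testing small divisors, s = -1 works: p(-1) = -1 + 9 + (-23) + 15 = 0, so (s + 1) is a factor.
Dividing, p(s) = (s + 1)(s^2 + 8s + 15).
Factor s^2 + 8s + 15: two numbers with sum -8 and product 15 are -3 and -5, so s^2 + 8s + 15 = (s + 3)(s + 5).
Hence p(s) = (s + 1) (s + 3) (s + 5), with roots -5, -3, -1.
The eigenvalues -5, -3, -1 are distinct and real, so A is diagonalisable and x(t) = e^{At} x(0) = V diag(e^{λ_i t}) V^{-1} x(0), where the columns of V are the eigenvectors.
λ = -5: A - (-5)I = [[0, 0, 8], [4, 4, -2], [0, 0, 2]]. v must be orthogonal to every row; (row 1) × (row 2) = [-32, 32, 0], so take v_1 = [1, -1, 0]^T.
λ = -3: A - (-3)I = [[-2, 0, 8], [4, 2, -2], [0, 0, 0]]. v must be orthogonal to every row; (row 1) × (row 2) = [-16, 28, -4], so take v_2 = [4, -7, 1]^T.
λ = -1: A - (-1)I = [[-4, 0, 8], [4, 0, -2], [0, 0, -2]]. v must be orthogonal to every row; (row 1) × (row 2) = [0, 24, 0], so take v_3 = [0, 1, 0]^T.
V = [v_1 v_2 v_3] = [[1, 4, 0], [-1, -7, 1], [0, 1, 0]] has det V = -1, so V^{-1} = adj(V)/det V = [[1, 0, -4], [0, 0, 1], [1, 1, 3]].
Modal coordinates z(0) = V^{-1} x(0): 1·(-2) + 0·(-2) + (-4)·2 = -10; 0·(-2) + 0·(-2) + 1·2 = 2; 1·(-2) + 1·(-2) + 3·2 = 2; so z(0) = [-10, 2, 2]^T.
x_1(t) = Σ_i (v_i)_1 · z_i(0) · e^{λ_i t} (row 1 of V times the modal terms).
x_1(1.0) = 1·(-10)·e^{-5·1.0} + 4·2·e^{-3·1.0} + 0·2·e^{-1·1.0} = (-10)·0.006738 + 8·0.049787 + 0·0.367879 = 0.3309.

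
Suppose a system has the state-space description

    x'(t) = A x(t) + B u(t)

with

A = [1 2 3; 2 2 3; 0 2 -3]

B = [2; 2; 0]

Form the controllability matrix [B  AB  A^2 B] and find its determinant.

-32

AB = [[6], [8], [4]]
A^2B = [[34], [40], [4]]
Controllability matrix C = [B  AB  A^2B] = [[2, 6, 34], [2, 8, 40], [0, 4, 4]]
Expanding along the first row, det(C) = 2·(8·4 - 40·4) - 6·(2·4 - 40·0) + 34·(2·4 - 8·0) = 2·(-128) - 6·8 + 34·8 = -32
Since det(C) ≠ 0, rank(C) = 3 and the system is completely controllable.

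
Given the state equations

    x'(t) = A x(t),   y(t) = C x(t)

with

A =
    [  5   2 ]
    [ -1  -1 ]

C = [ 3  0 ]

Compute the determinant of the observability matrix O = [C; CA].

CA = [[15, 6]]
Observability matrix O = [C; CA] = [[3, 0], [15, 6]]
det(O) = 3·6 - 0·15 = 18 - 0 = 18
Since det(O) ≠ 0, rank(O) = 2 and the system is completely observable.

18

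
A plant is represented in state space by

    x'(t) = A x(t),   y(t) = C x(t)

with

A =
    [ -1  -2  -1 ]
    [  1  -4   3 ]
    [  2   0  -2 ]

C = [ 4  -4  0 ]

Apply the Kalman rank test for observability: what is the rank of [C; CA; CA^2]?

CA = [[-8, 8, -16]]
CA^2 = [[-16, -16, 64]]
Observability matrix O = [C; CA; CA^2] = [[4, -4, 0], [-8, 8, -16], [-16, -16, 64]]
det(O) = 4·(8·64 - (-16)·(-16)) - (-4)·((-8)·64 - (-16)·(-16)) + 0·((-8)·(-16) - 8·(-16)) = 4·256 - (-4)·(-768) + 0·256 = -2048 ≠ 0, so rank(O) = 3.
rank(O) = 3 = n, so the pair (A, C) is completely observable.

3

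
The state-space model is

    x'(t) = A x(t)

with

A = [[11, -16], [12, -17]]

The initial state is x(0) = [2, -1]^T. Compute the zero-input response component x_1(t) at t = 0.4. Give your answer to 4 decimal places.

det(sI - A) = s^2 - (tr A)s + det A, with tr A = 11 + (-17) = -6 and det A = 11·(-17) - (-16)·12 = -187 - (-192) = 5.
So p(s) = det(sI - A) = s^2 + 6s + 5.
Factor s^2 + 6s + 5: two numbers with sum -6 and product 5 are -1 and -5, so s^2 + 6s + 5 = (s + 1)(s + 5).
Hence p(s) = (s + 1) (s + 5), with roots -5, -1.
The eigenvalues -5, -1 are distinct and real, so A is diagonalisable and x(t) = e^{At} x(0) = V diag(e^{λ_i t}) V^{-1} x(0), where the columns of V are the eigenvectors.
λ = -5: A - (-5)I = [[16, -16], [12, -12]]. Row 1 gives 16·v1 + (-16)·v2 = 0, so take v_1 = [1, 1]^T.
λ = -1: A - (-1)I = [[12, -16], [12, -16]]. Row 1 gives 12·v1 + (-16)·v2 = 0, so take v_2 = [4, 3]^T.
V = [v_1 v_2] = [[1, 4], [1, 3]] has det V = -1, so V^{-1} = adj(V)/det V = [[-3, 4], [1, -1]].
Modal coordinates z(0) = V^{-1} x(0): (-3)·2 + 4·(-1) = -10; 1·2 + (-1)·(-1) = 3; so z(0) = [-10, 3]^T.
x_1(t) = Σ_i (v_i)_1 · z_i(0) · e^{λ_i t} (row 1 of V times the modal terms).
x_1(0.4) = 1·(-10)·e^{-5·0.4} + 4·3·e^{-1·0.4} = (-10)·0.135335 + 12·0.670320 = 6.6905.

6.6905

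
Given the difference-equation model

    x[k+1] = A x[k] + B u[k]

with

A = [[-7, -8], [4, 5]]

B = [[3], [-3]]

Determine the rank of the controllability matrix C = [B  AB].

AB = [[3], [-3]]
Controllability matrix C = [B  AB] = [[3, 3], [-3, -3]]
Every column of C is a scalar multiple of column 1 = [3, -3] (multipliers 1, 1), so the columns span a one-dimensional space.
C ≠ 0, hence rank(C) = 1.
rank(C) = 1 < n = 2, so the pair (A, B) is not completely controllable.

1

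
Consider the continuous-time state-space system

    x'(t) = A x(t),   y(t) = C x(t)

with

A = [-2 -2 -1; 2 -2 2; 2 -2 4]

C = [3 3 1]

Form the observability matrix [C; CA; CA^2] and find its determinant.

CA = [[2, -14, 7]]
CA^2 = [[-18, 10, -2]]
Observability matrix O = [C; CA; CA^2] = [[3, 3, 1], [2, -14, 7], [-18, 10, -2]]
Expanding along the first row, det(O) = 3·((-14)·(-2) - 7·10) - 3·(2·(-2) - 7·(-18)) + 1·(2·10 - (-14)·(-18)) = 3·(-42) - 3·122 + 1·(-232) = -724
Since det(O) ≠ 0, rank(O) = 3 and the system is completely observable.

-724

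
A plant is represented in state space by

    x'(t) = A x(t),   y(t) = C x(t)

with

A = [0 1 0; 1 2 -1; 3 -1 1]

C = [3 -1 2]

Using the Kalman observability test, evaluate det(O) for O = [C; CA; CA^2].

CA = [[5, -1, 3]]
CA^2 = [[8, 0, 4]]
Observability matrix O = [C; CA; CA^2] = [[3, -1, 2], [5, -1, 3], [8, 0, 4]]
Expanding along the first row, det(O) = 3·((-1)·4 - 3·0) - (-1)·(5·4 - 3·8) + 2·(5·0 - (-1)·8) = 3·(-4) - (-1)·(-4) + 2·8 = 0
Since det(O) = 0, rank(O) < 3 and the system is not completely observable.

0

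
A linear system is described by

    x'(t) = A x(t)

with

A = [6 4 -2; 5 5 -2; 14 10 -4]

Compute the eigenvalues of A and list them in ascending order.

det(sI - A) = s^3 - (tr A)s^2 + (M11 + M22 + M33)s - det A, where Mii is the 2×2 principal minor of A obtained by deleting row i and column i.
tr A = 6 + 5 + (-4) = 7; M11 = 5·(-4) - (-2)·10 = -20 - (-20) = 0; M22 = 6·(-4) - (-2)·14 = -24 - (-28) = 4; M33 = 6·5 - 4·5 = 30 - 20 = 10; sum of minors = 14.
det A = 6·(5·(-4) - (-2)·10) - 4·(5·(-4) - (-2)·14) + (-2)·(5·10 - 5·14) = 6·0 - 4·8 + (-2)·(-20) = 8.
So p(s) = det(sI - A) = s^3 - 7s^2 + 14s - 8.
Rational-root test: any integer root divides -8. Testing small divisors, s = 1 works: p(1) = 1 + (-7) + 14 + (-8) = 0, so (s - 1) is a factor.
Dividing, p(s) = (s - 1)(s^2 - 6s + 8).
Factor s^2 - 6s + 8: two numbers with sum 6 and product 8 are 4 and 2, so s^2 - 6s + 8 = (s - 4)(s - 2).
Hence p(s) = (s - 4) (s - 2) (s - 1), with roots 1, 2, 4.
At least one eigenvalue has non-negative real part, so the system is not asymptotically stable.

1, 2, 4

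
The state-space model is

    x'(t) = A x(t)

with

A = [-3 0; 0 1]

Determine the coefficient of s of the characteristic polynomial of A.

2

For a 2×2 matrix, det(sI - A) = s^2 - (tr A)s + det A.
tr A = -2, det A = -3.
So p(s) = s^2 + 2s - 3.
The coefficient of s is 2.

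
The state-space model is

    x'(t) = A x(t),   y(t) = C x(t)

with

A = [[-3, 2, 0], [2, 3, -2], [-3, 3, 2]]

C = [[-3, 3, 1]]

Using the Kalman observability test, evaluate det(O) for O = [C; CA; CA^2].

1296

CA = [[12, 6, -4]]
CA^2 = [[-12, 30, -20]]
Observability matrix O = [C; CA; CA^2] = [[-3, 3, 1], [12, 6, -4], [-12, 30, -20]]
Expanding along the first row, det(O) = (-3)·(6·(-20) - (-4)·30) - 3·(12·(-20) - (-4)·(-12)) + 1·(12·30 - 6·(-12)) = (-3)·0 - 3·(-288) + 1·432 = 1296
Since det(O) ≠ 0, rank(O) = 3 and the system is completely observable.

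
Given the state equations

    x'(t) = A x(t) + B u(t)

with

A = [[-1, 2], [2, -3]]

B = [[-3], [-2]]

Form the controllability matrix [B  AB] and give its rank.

AB = [[-1], [0]]
Controllability matrix C = [B  AB] = [[-3, -1], [-2, 0]]
det(C) = (-3)·0 - (-1)·(-2) = 0 - 2 = -2 ≠ 0, so rank(C) = 2.
rank(C) = 2 = n, so the pair (A, B) is completely controllable.

2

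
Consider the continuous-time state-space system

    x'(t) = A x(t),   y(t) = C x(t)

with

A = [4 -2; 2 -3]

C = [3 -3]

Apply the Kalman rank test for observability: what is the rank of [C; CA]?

CA = [[6, 3]]
Observability matrix O = [C; CA] = [[3, -3], [6, 3]]
det(O) = 3·3 - (-3)·6 = 9 - (-18) = 27 ≠ 0, so rank(O) = 2.
rank(O) = 2 = n, so the pair (A, C) is completely observable.

2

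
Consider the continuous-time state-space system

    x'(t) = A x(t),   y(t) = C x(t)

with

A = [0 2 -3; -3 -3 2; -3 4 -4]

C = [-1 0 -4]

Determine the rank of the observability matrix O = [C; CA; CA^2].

CA = [[12, -18, 19]]
CA^2 = [[-3, 154, -148]]
Observability matrix O = [C; CA; CA^2] = [[-1, 0, -4], [12, -18, 19], [-3, 154, -148]]
det(O) = (-1)·((-18)·(-148) - 19·154) - 0·(12·(-148) - 19·(-3)) + (-4)·(12·154 - (-18)·(-3)) = (-1)·(-262) - 0·(-1719) + (-4)·1794 = -6914 ≠ 0, so rank(O) = 3.
rank(O) = 3 = n, so the pair (A, C) is completely observable.

3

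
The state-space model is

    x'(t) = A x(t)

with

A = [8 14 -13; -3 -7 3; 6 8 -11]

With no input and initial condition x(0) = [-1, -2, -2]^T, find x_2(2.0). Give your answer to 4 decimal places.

det(sI - A) = s^3 - (tr A)s^2 + (M11 + M22 + M33)s - det A, where Mii is the 2×2 principal minor of A obtained by deleting row i and column i.
tr A = 8 + (-7) + (-11) = -10; M11 = (-7)·(-11) - 3·8 = 77 - 24 = 53; M22 = 8·(-11) - (-13)·6 = -88 - (-78) = -10; M33 = 8·(-7) - 14·(-3) = -56 - (-42) = -14; sum of minors = 29.
det A = 8·((-7)·(-11) - 3·8) - 14·((-3)·(-11) - 3·6) + (-13)·((-3)·8 - (-7)·6) = 8·53 - 14·15 + (-13)·18 = -20.
So p(s) = det(sI - A) = s^3 + 10s^2 + 29s + 20.
Rational-root test: any integer root divides 20. Testing small divisors, s = -1 works: p(-1) = -1 + 10 + (-29) + 20 = 0, so (s + 1) is a factor.
Dividing, p(s) = (s + 1)(s^2 + 9s + 20).
Factor s^2 + 9s + 20: two numbers with sum -9 and product 20 are -4 and -5, so s^2 + 9s + 20 = (s + 4)(s + 5).
Hence p(s) = (s + 1) (s + 4) (s + 5), with roots -5, -4, -1.
The eigenvalues -5, -4, -1 are distinct and real, so A is diagonalisable and x(t) = e^{At} x(0) = V diag(e^{λ_i t}) V^{-1} x(0), where the columns of V are the eigenvectors.
λ = -5: A - (-5)I = [[13, 14, -13], [-3, -2, 3], [6, 8, -6]]. v must be orthogonal to every row; (row 1) × (row 2) = [16, 0, 16], so take v_1 = [1, 0, 1]^T.
λ = -4: A - (-4)I = [[12, 14, -13], [-3, -3, 3], [6, 8, -7]]. v must be orthogonal to every row; (row 1) × (row 2) = [3, 3, 6], so take v_2 = [1, 1, 2]^T.
λ = -1: A - (-1)I = [[9, 14, -13], [-3, -6, 3], [6, 8, -10]]. v must be orthogonal to every row; (row 1) × (row 2) = [-36, 12, -12], so take v_3 = [-3, 1, -1]^T.
V = [v_1 v_2 v_3] = [[1, 1, -3], [0, 1, 1], [1, 2, -1]] has det V = 1, so V^{-1} = adj(V)/det V = [[-3, -5, 4], [1, 2, -1], [-1, -1, 1]].
Modal coordinates z(0) = V^{-1} x(0): (-3)·(-1) + (-5)·(-2) + 4·(-2) = 5; 1·(-1) + 2·(-2) + (-1)·(-2) = -3; (-1)·(-1) + (-1)·(-2) + 1·(-2) = 1; so z(0) = [5, -3, 1]^T.
x_2(t) = Σ_i (v_i)_2 · z_i(0) · e^{λ_i t} (row 2 of V times the modal terms).
x_2(2.0) = 0·5·e^{-5·2.0} + 1·(-3)·e^{-4·2.0} + 1·1·e^{-1·2.0} = 0·0.000045 + (-3)·0.000335 + 1·0.135335 = 0.1343.

0.1343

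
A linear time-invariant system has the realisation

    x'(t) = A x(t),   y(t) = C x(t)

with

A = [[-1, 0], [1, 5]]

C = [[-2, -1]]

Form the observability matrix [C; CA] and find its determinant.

CA = [[1, -5]]
Observability matrix O = [C; CA] = [[-2, -1], [1, -5]]
det(O) = (-2)·(-5) - (-1)·1 = 10 - (-1) = 11
Since det(O) ≠ 0, rank(O) = 2 and the system is completely observable.

11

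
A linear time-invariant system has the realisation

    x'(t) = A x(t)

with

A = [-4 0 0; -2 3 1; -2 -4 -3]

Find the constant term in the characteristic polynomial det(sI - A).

Expand det(sI - A) for the 3×3 matrix.
p(s) = s^3 + 4s^2 - 5s - 20.
(Check: constant term = det(-A) = (-1)^3 det A = -20; coefficient of s^2 = -tr A = 4.)
The constant term is -20.

-20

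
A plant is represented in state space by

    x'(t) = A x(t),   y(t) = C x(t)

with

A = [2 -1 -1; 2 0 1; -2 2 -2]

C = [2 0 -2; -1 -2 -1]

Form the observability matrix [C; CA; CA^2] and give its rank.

CA = [[8, -6, 2], [-4, -1, 1]]
CA^2 = [[0, -4, -18], [-12, 6, 1]]
Observability matrix O = [C; CA; CA^2] = [[2, 0, -2], [-1, -2, -1], [8, -6, 2], [-4, -1, 1], [0, -4, -18], [-12, 6, 1]]
Take the 3×3 submatrix of O formed by rows 1, 2, 3: [[2, 0, -2], [-1, -2, -1], [8, -6, 2]]. Its determinant is 2·((-2)·2 - (-1)·(-6)) - 0·((-1)·2 - (-1)·8) + (-2)·((-1)·(-6) - (-2)·8) = 2·(-10) - 0·6 + (-2)·22 = -64 ≠ 0.
So rank(O) ≥ 3; since O has 3 columns, rank(O) = 3.
rank(O) = 3 = n, so the pair (A, C) is completely observable.

3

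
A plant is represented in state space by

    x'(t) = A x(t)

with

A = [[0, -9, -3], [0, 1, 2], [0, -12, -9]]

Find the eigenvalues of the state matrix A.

det(sI - A) = s^3 - (tr A)s^2 + (M11 + M22 + M33)s - det A, where Mii is the 2×2 principal minor of A obtained by deleting row i and column i.
tr A = 0 + 1 + (-9) = -8; M11 = 1·(-9) - 2·(-12) = -9 - (-24) = 15; M22 = 0·(-9) - (-3)·0 = 0 - 0 = 0; M33 = 0·1 - (-9)·0 = 0 - 0 = 0; sum of minors = 15.
det A = 0·(1·(-9) - 2·(-12)) - (-9)·(0·(-9) - 2·0) + (-3)·(0·(-12) - 1·0) = 0·15 - (-9)·0 + (-3)·0 = 0.
So p(s) = det(sI - A) = s^3 + 8s^2 + 15s.
The constant term is 0, so p(s) = s(s^2 + 8s + 15).
Factor s^2 + 8s + 15: two numbers with sum -8 and product 15 are -3 and -5, so s^2 + 8s + 15 = (s + 3)(s + 5).
Hence p(s) = s (s + 3) (s + 5), with roots -5, -3, 0.
At least one eigenvalue has non-negative real part, so the system is not asymptotically stable.

-5, -3, 0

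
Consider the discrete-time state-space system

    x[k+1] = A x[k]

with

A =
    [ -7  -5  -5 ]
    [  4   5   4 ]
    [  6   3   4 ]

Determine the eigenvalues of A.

det(zI - A) = z^3 - (tr A)z^2 + (M11 + M22 + M33)z - det A, where Mii is the 2×2 principal minor of A obtained by deleting row i and column i.
tr A = (-7) + 5 + 4 = 2; M11 = 5·4 - 4·3 = 20 - 12 = 8; M22 = (-7)·4 - (-5)·6 = -28 - (-30) = 2; M33 = (-7)·5 - (-5)·4 = -35 - (-20) = -15; sum of minors = -5.
det A = (-7)·(5·4 - 4·3) - (-5)·(4·4 - 4·6) + (-5)·(4·3 - 5·6) = (-7)·8 - (-5)·(-8) + (-5)·(-18) = -6.
So p(z) = det(zI - A) = z^3 - 2z^2 - 5z + 6.
Rational-root test: any integer root divides 6. Testing small divisors, z = 1 works: p(1) = 1 + (-2) + (-5) + 6 = 0, so (z - 1) is a factor.
Dividing, p(z) = (z - 1)(z^2 - z - 6).
Factor z^2 - z - 6: two numbers with sum 1 and product -6 are 3 and -2, so z^2 - z - 6 = (z - 3)(z + 2).
Hence p(z) = (z - 3) (z - 1) (z + 2), with roots -2, 1, 3.

-2, 1, 3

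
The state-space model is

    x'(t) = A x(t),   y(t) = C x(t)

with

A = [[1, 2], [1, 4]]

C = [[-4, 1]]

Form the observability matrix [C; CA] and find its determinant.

19

CA = [[-3, -4]]
Observability matrix O = [C; CA] = [[-4, 1], [-3, -4]]
det(O) = (-4)·(-4) - 1·(-3) = 16 - (-3) = 19
Since det(O) ≠ 0, rank(O) = 2 and the system is completely observable.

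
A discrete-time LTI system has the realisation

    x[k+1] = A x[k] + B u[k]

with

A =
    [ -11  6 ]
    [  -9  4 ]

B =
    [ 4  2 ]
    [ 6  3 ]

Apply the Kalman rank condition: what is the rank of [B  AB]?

1

AB = [[-8, -4], [-12, -6]]
Controllability matrix C = [B  AB] = [[4, 2, -8, -4], [6, 3, -12, -6]]
Every column of C is a scalar multiple of column 1 = [4, 6] (multipliers 1, 1/2, -2, -1), so the columns span a one-dimensional space.
C ≠ 0, hence rank(C) = 1.
rank(C) = 1 < n = 2, so the pair (A, B) is not completely controllable.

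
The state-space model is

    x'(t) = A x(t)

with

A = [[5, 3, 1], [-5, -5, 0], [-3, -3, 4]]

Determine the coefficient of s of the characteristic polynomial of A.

Expand det(sI - A) for the 3×3 matrix.
p(s) = s^3 - 4s^2 - 7s + 40.
(Check: constant term = det(-A) = (-1)^3 det A = 40; coefficient of s^2 = -tr A = -4.)
The coefficient of s is -7.

-7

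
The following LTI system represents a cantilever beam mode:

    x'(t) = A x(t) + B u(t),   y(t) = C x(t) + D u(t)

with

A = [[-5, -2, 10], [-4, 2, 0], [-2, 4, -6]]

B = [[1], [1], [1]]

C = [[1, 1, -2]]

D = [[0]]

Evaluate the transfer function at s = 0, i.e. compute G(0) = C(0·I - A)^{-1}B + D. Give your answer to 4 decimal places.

G(0) = C(-A)^{-1}B + D = -C A^{-1} B + D.
det A = -12, so A^{-1} = (1/-12)·adj(A) = [[1, -7/3, 5/3], [2, -25/6, 10/3], [1, -2, 3/2]]
A^{-1} B = [1/3, 7/6, 1/2]^T
C A^{-1} B = 1/2
G(0) = D - C A^{-1} B = 0 - (1/2) = -1/2 ≈ -0.5000

-0.5000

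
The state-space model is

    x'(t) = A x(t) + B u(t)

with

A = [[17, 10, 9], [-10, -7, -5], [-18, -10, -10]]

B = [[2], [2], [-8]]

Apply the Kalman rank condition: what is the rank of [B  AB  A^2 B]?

2

AB = [[-18], [6], [24]]
A^2B = [[-30], [18], [24]]
Controllability matrix C = [B  AB  A^2B] = [[2, -18, -30], [2, 6, 18], [-8, 24, 24]]
The rows r1, r2, r3 of C are linearly dependent: 2·r1 + 2·r2 + r3 = 0 (check each entry), so rank(C) ≤ 2.
The 2×2 minor from rows 1, 2, columns 1, 2 is 2·6 - (-18)·2 = 12 - (-36) = 48 ≠ 0, so rank(C) = 2.
rank(C) = 2 < n = 3, so the pair (A, B) is not completely controllable.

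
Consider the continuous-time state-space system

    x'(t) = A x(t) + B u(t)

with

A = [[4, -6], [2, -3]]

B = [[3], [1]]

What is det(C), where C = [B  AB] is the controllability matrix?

3

AB = [[6], [3]]
Controllability matrix C = [B  AB] = [[3, 6], [1, 3]]
det(C) = 3·3 - 6·1 = 9 - 6 = 3
Since det(C) ≠ 0, rank(C) = 2 and the system is completely controllable.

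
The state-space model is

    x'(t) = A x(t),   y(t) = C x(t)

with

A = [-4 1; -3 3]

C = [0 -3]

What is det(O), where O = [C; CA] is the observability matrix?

CA = [[9, -9]]
Observability matrix O = [C; CA] = [[0, -3], [9, -9]]
det(O) = 0·(-9) - (-3)·9 = 0 - (-27) = 27
Since det(O) ≠ 0, rank(O) = 2 and the system is completely observable.

27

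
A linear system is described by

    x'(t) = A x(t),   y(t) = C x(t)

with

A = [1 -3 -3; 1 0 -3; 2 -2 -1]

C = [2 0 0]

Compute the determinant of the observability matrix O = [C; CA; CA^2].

-144

CA = [[2, -6, -6]]
CA^2 = [[-16, 6, 18]]
Observability matrix O = [C; CA; CA^2] = [[2, 0, 0], [2, -6, -6], [-16, 6, 18]]
Expanding along the first row, det(O) = 2·((-6)·18 - (-6)·6) - 0·(2·18 - (-6)·(-16)) + 0·(2·6 - (-6)·(-16)) = 2·(-72) - 0·(-60) + 0·(-84) = -144
Since det(O) ≠ 0, rank(O) = 3 and the system is completely observable.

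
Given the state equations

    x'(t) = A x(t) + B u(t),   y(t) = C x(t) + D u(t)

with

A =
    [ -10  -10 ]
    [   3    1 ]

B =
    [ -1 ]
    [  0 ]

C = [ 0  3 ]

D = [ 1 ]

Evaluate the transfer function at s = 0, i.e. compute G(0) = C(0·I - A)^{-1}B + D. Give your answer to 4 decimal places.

G(0) = C(-A)^{-1}B + D = -C A^{-1} B + D.
det A = 20, so A^{-1} = (1/20)·adj(A) = [[1/20, 1/2], [-3/20, -1/2]]
A^{-1} B = [-1/20, 3/20]^T
C A^{-1} B = 9/20
G(0) = D - C A^{-1} B = 1 - (9/20) = 11/20 ≈ 0.5500

0.5500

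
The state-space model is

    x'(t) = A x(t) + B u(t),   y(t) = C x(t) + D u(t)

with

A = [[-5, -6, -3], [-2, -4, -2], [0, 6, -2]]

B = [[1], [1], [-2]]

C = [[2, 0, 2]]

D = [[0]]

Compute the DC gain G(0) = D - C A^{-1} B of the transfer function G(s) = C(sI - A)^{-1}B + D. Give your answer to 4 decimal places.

-0.4000

G(0) = C(-A)^{-1}B + D = -C A^{-1} B + D.
det A = -40, so A^{-1} = (1/-40)·adj(A) = [[-1/2, 3/4, 0], [1/10, -1/4, 1/10], [3/10, -3/4, -1/5]]
A^{-1} B = [1/4, -7/20, -1/20]^T
C A^{-1} B = 2/5
G(0) = D - C A^{-1} B = 0 - (2/5) = -2/5 ≈ -0.4000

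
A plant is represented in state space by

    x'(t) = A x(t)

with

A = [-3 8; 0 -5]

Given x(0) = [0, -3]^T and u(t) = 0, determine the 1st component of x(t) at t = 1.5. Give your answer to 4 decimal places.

det(sI - A) = s^2 - (tr A)s + det A, with tr A = (-3) + (-5) = -8 and det A = (-3)·(-5) - 8·0 = 15 - 0 = 15.
So p(s) = det(sI - A) = s^2 + 8s + 15.
Factor s^2 + 8s + 15: two numbers with sum -8 and product 15 are -3 and -5, so s^2 + 8s + 15 = (s + 3)(s + 5).
Hence p(s) = (s + 3) (s + 5), with roots -5, -3.
The eigenvalues -5, -3 are distinct and real, so A is diagonalisable and x(t) = e^{At} x(0) = V diag(e^{λ_i t}) V^{-1} x(0), where the columns of V are the eigenvectors.
λ = -5: A - (-5)I = [[2, 8], [0, 0]]. Row 1 gives 2·v1 + 8·v2 = 0, so take v_1 = [-4, 1]^T.
λ = -3: A - (-3)I = [[0, 8], [0, -2]]. Row 1 gives 0·v1 + 8·v2 = 0, so take v_2 = [1, 0]^T.
V = [v_1 v_2] = [[-4, 1], [1, 0]] has det V = -1, so V^{-1} = adj(V)/det V = [[0, 1], [1, 4]].
Modal coordinates z(0) = V^{-1} x(0): 0·0 + 1·(-3) = -3; 1·0 + 4·(-3) = -12; so z(0) = [-3, -12]^T.
x_1(t) = Σ_i (v_i)_1 · z_i(0) · e^{λ_i t} (row 1 of V times the modal terms).
x_1(1.5) = (-4)·(-3)·e^{-5·1.5} + 1·(-12)·e^{-3·1.5} = 12·0.000553 + (-12)·0.011109 = -0.1267.

-0.1267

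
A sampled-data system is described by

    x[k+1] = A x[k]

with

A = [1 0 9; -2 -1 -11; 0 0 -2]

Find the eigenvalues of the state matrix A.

det(zI - A) = z^3 - (tr A)z^2 + (M11 + M22 + M33)z - det A, where Mii is the 2×2 principal minor of A obtained by deleting row i and column i.
tr A = 1 + (-1) + (-2) = -2; M11 = (-1)·(-2) - (-11)·0 = 2 - 0 = 2; M22 = 1·(-2) - 9·0 = -2 - 0 = -2; M33 = 1·(-1) - 0·(-2) = -1 - 0 = -1; sum of minors = -1.
det A = 1·((-1)·(-2) - (-11)·0) - 0·((-2)·(-2) - (-11)·0) + 9·((-2)·0 - (-1)·0) = 1·2 - 0·4 + 9·0 = 2.
So p(z) = det(zI - A) = z^3 + 2z^2 - z - 2.
Rational-root test: any integer root divides -2. Testing small divisors, z = -1 works: p(-1) = -1 + 2 + 1 + (-2) = 0, so (z + 1) is a factor.
Dividing, p(z) = (z + 1)(z^2 + z - 2).
Factor z^2 + z - 2: two numbers with sum -1 and product -2 are 1 and -2, so z^2 + z - 2 = (z - 1)(z + 2).
Hence p(z) = (z - 1) (z + 1) (z + 2), with roots -2, -1, 1.

-2, -1, 1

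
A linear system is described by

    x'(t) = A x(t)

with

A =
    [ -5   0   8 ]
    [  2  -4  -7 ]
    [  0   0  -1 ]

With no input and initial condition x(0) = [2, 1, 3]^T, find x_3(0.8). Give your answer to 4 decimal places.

1.3480

det(sI - A) = s^3 - (tr A)s^2 + (M11 + M22 + M33)s - det A, where Mii is the 2×2 principal minor of A obtained by deleting row i and column i.
tr A = (-5) + (-4) + (-1) = -10; M11 = (-4)·(-1) - (-7)·0 = 4 - 0 = 4; M22 = (-5)·(-1) - 8·0 = 5 - 0 = 5; M33 = (-5)·(-4) - 0·2 = 20 - 0 = 20; sum of minors = 29.
det A = (-5)·((-4)·(-1) - (-7)·0) - 0·(2·(-1) - (-7)·0) + 8·(2·0 - (-4)·0) = (-5)·4 - 0·(-2) + 8·0 = -20.
So p(s) = det(sI - A) = s^3 + 10s^2 + 29s + 20.
Rational-root test: any integer root divides 20. Testing small divisors, s = -1 works: p(-1) = -1 + 10 + (-29) + 20 = 0, so (s + 1) is a factor.
Dividing, p(s) = (s + 1)(s^2 + 9s + 20).
Factor s^2 + 9s + 20: two numbers with sum -9 and product 20 are -4 and -5, so s^2 + 9s + 20 = (s + 4)(s + 5).
Hence p(s) = (s + 1) (s + 4) (s + 5), with roots -5, -4, -1.
The eigenvalues -5, -4, -1 are distinct and real, so A is diagonalisable and x(t) = e^{At} x(0) = V diag(e^{λ_i t}) V^{-1} x(0), where the columns of V are the eigenvectors.
λ = -5: A - (-5)I = [[0, 0, 8], [2, 1, -7], [0, 0, 4]]. v must be orthogonal to every row; (row 1) × (row 2) = [-8, 16, 0], so take v_1 = [1, -2, 0]^T.
λ = -4: A - (-4)I = [[-1, 0, 8], [2, 0, -7], [0, 0, 3]]. v must be orthogonal to every row; (row 1) × (row 2) = [0, 9, 0], so take v_2 = [0, 1, 0]^T.
λ = -1: A - (-1)I = [[-4, 0, 8], [2, -3, -7], [0, 0, 0]]. v must be orthogonal to every row; (row 1) × (row 2) = [24, -12, 12], so take v_3 = [2, -1, 1]^T.
V = [v_1 v_2 v_3] = [[1, 0, 2], [-2, 1, -1], [0, 0, 1]] has det V = 1, so V^{-1} = adj(V)/det V = [[1, 0, -2], [2, 1, -3], [0, 0, 1]].
Modal coordinates z(0) = V^{-1} x(0): 1·2 + 0·1 + (-2)·3 = -4; 2·2 + 1·1 + (-3)·3 = -4; 0·2 + 0·1 + 1·3 = 3; so z(0) = [-4, -4, 3]^T.
x_3(t) = Σ_i (v_i)_3 · z_i(0) · e^{λ_i t} (row 3 of V times the modal terms).
x_3(0.8) = 0·(-4)·e^{-5·0.8} + 0·(-4)·e^{-4·0.8} + 1·3·e^{-1·0.8} = 0·0.018316 + 0·0.040762 + 3·0.449329 = 1.3480.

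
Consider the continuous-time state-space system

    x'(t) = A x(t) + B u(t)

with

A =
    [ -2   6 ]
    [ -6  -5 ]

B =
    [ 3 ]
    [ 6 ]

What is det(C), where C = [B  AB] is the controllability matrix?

-324

AB = [[30], [-48]]
Controllability matrix C = [B  AB] = [[3, 30], [6, -48]]
det(C) = 3·(-48) - 30·6 = -144 - 180 = -324
Since det(C) ≠ 0, rank(C) = 2 and the system is completely controllable.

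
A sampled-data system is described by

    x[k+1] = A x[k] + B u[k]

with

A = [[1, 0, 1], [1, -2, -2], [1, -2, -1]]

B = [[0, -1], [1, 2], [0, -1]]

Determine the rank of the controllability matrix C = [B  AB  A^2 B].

AB = [[0, -2], [-2, -3], [-2, -4]]
A^2B = [[-2, -6], [8, 12], [6, 8]]
Controllability matrix C = [B  AB  A^2B] = [[0, -1, 0, -2, -2, -6], [1, 2, -2, -3, 8, 12], [0, -1, -2, -4, 6, 8]]
Take the 3×3 submatrix of C formed by columns 1, 2, 3: [[0, -1, 0], [1, 2, -2], [0, -1, -2]]. Its determinant is 0·(2·(-2) - (-2)·(-1)) - (-1)·(1·(-2) - (-2)·0) + 0·(1·(-1) - 2·0) = 0·(-6) - (-1)·(-2) + 0·(-1) = -2 ≠ 0.
So rank(C) ≥ 3; since C has 3 rows, rank(C) = 3.
rank(C) = 3 = n, so the pair (A, B) is completely controllable.

3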